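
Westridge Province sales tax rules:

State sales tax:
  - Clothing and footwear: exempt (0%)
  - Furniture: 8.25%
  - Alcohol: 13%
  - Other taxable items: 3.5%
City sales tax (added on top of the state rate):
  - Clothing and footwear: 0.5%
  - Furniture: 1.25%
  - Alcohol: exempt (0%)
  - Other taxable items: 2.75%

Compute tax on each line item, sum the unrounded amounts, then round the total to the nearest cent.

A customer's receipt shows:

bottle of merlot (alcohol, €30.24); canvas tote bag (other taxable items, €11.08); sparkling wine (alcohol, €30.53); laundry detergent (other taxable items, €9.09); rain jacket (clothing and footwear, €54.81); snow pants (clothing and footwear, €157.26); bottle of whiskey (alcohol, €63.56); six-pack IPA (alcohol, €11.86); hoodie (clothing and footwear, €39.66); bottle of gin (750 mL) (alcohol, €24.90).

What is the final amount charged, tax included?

€456.45

Bottle of merlot €30.24: alcohol → 13% + 0% city = 13% → €3.9312
Canvas tote bag €11.08: other taxable items → 3.5% + 2.75% city = 6.25% → €0.6925
Sparkling wine €30.53: alcohol → 13% + 0% city = 13% → €3.9689
Laundry detergent €9.09: other taxable items → 3.5% + 2.75% city = 6.25% → €0.568125
Rain jacket €54.81: clothing and footwear → 0% + 0.5% city = 0.5% → €0.27405
Snow pants €157.26: clothing and footwear → 0% + 0.5% city = 0.5% → €0.7863
Bottle of whiskey €63.56: alcohol → 13% + 0% city = 13% → €8.2628
Six-pack IPA €11.86: alcohol → 13% + 0% city = 13% → €1.5418
Hoodie €39.66: clothing and footwear → 0% + 0.5% city = 0.5% → €0.1983
Bottle of gin (750 mL) €24.90: alcohol → 13% + 0% city = 13% → €3.237
Subtotal = €432.99; unrounded tax = €23.460975 → €23.46; total due = €456.45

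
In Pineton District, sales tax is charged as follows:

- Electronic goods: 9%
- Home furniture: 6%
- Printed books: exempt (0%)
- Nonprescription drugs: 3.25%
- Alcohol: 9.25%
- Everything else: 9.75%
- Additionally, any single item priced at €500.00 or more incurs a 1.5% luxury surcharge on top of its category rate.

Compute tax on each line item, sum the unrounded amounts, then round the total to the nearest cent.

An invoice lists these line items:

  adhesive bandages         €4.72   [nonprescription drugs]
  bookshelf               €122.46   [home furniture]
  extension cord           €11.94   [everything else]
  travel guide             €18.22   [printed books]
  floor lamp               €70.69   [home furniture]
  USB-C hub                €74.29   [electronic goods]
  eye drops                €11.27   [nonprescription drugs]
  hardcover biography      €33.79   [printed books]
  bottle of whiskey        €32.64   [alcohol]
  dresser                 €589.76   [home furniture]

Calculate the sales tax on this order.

Adhesive bandages €4.72: nonprescription drugs → 3.25% → €0.1534
Bookshelf €122.46: home furniture → 6% → €7.3476
Extension cord €11.94: everything else → 9.75% → €1.16415
Travel guide €18.22: printed books → 0% → €0.00
Floor lamp €70.69: home furniture → 6% → €4.2414
USB-C hub €74.29: electronic goods → 9% → €6.6861
Eye drops €11.27: nonprescription drugs → 3.25% → €0.366275
Hardcover biography €33.79: printed books → 0% → €0.00
Bottle of whiskey €32.64: alcohol → 9.25% → €3.0192
Dresser €589.76: home furniture → 6% + 1.5% surcharge = 7.5% → €44.232
Unrounded tax sum = €67.210125 → €67.21

€67.21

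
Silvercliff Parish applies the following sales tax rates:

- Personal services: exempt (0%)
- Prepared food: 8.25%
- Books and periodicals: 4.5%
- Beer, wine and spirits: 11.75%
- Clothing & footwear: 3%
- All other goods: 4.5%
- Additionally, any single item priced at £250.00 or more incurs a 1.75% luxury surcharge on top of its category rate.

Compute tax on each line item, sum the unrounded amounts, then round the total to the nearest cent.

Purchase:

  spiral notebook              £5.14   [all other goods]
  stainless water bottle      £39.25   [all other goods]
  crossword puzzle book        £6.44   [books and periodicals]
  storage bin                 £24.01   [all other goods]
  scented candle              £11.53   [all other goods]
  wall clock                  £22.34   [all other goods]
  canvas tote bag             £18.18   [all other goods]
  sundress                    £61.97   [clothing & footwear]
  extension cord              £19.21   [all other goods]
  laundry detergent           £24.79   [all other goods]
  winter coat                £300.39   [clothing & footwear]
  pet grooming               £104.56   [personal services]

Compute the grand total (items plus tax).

Spiral notebook £5.14: all other goods → 4.5% → £0.2313
Stainless water bottle £39.25: all other goods → 4.5% → £1.76625
Crossword puzzle book £6.44: books and periodicals → 4.5% → £0.2898
Storage bin £24.01: all other goods → 4.5% → £1.08045
Scented candle £11.53: all other goods → 4.5% → £0.51885
Wall clock £22.34: all other goods → 4.5% → £1.0053
Canvas tote bag £18.18: all other goods → 4.5% → £0.8181
Sundress £61.97: clothing & footwear → 3% → £1.8591
Extension cord £19.21: all other goods → 4.5% → £0.86445
Laundry detergent £24.79: all other goods → 4.5% → £1.11555
Winter coat £300.39: clothing & footwear → 3% + 1.75% surcharge = 4.75% → £14.268525
Pet grooming £104.56: personal services → 0% → £0.00
Subtotal = £637.81; unrounded tax = £23.817675 → £23.82; total due = £661.63

£661.63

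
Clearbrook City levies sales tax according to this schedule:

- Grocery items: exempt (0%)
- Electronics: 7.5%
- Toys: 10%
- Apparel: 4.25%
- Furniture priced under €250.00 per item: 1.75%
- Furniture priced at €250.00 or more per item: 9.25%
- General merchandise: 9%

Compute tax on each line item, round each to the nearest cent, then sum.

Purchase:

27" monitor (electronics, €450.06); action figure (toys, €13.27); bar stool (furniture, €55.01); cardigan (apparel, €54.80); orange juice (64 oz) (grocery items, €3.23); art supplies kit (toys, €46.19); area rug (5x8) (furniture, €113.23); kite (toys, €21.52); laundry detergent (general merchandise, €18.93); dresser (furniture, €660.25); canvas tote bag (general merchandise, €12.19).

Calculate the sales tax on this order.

€110.99

27" monitor €450.06: electronics → 7.5% → €33.75
Action figure €13.27: toys → 10% → €1.33
Bar stool €55.01: furniture, under €250.00 → 1.75% → €0.96
Cardigan €54.80: apparel → 4.25% → €2.33
Orange juice (64 oz) €3.23: grocery items → 0% → €0.00
Art supplies kit €46.19: toys → 10% → €4.62
Area rug (5x8) €113.23: furniture, under €250.00 → 1.75% → €1.98
Kite €21.52: toys → 10% → €2.15
Laundry detergent €18.93: general merchandise → 9% → €1.70
Dresser €660.25: furniture, €250.00 or more → 9.25% → €61.07
Canvas tote bag €12.19: general merchandise → 9% → €1.10
Total tax = €33.75 + €1.33 + €0.96 + €2.33 + €4.62 + €1.98 + €2.15 + €1.70 + €61.07 + €1.10 = €110.99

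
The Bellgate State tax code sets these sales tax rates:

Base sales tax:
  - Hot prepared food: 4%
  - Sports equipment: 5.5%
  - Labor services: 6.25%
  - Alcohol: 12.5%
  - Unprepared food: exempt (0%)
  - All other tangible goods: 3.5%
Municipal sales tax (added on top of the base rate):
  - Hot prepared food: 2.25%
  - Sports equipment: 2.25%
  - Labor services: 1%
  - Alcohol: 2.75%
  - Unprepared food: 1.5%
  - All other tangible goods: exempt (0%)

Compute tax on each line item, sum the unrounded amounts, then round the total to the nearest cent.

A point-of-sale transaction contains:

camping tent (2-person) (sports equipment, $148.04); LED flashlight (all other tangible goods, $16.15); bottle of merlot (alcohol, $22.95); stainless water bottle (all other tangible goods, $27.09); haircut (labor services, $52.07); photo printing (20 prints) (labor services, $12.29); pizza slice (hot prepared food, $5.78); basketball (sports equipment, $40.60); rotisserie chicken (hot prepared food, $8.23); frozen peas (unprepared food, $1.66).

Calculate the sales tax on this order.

Camping tent (2-person) $148.04: sports equipment → 5.5% + 2.25% municipal = 7.75% → $11.4731
LED flashlight $16.15: all other tangible goods → 3.5% + 0% municipal = 3.5% → $0.56525
Bottle of merlot $22.95: alcohol → 12.5% + 2.75% municipal = 15.25% → $3.499875
Stainless water bottle $27.09: all other tangible goods → 3.5% + 0% municipal = 3.5% → $0.94815
Haircut $52.07: labor services → 6.25% + 1% municipal = 7.25% → $3.775075
Photo printing (20 prints) $12.29: labor services → 6.25% + 1% municipal = 7.25% → $0.891025
Pizza slice $5.78: hot prepared food → 4% + 2.25% municipal = 6.25% → $0.36125
Basketball $40.60: sports equipment → 5.5% + 2.25% municipal = 7.75% → $3.1465
Rotisserie chicken $8.23: hot prepared food → 4% + 2.25% municipal = 6.25% → $0.514375
Frozen peas $1.66: unprepared food → 0% + 1.5% municipal = 1.5% → $0.0249
Unrounded tax sum = $25.1995 → $25.20

$25.20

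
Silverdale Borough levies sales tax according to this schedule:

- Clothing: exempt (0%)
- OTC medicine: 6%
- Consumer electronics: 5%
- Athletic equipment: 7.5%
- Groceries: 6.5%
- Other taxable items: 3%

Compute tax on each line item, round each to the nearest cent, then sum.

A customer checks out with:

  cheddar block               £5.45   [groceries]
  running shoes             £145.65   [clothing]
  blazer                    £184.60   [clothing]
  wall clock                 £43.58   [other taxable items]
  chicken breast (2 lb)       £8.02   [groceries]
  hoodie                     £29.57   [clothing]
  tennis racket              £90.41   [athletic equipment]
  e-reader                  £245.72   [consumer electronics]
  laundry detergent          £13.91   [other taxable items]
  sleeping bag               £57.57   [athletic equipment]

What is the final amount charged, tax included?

£850.47

Cheddar block £5.45: groceries → 6.5% → £0.35
Running shoes £145.65: clothing → 0% → £0.00
Blazer £184.60: clothing → 0% → £0.00
Wall clock £43.58: other taxable items → 3% → £1.31
Chicken breast (2 lb) £8.02: groceries → 6.5% → £0.52
Hoodie £29.57: clothing → 0% → £0.00
Tennis racket £90.41: athletic equipment → 7.5% → £6.78
E-reader £245.72: consumer electronics → 5% → £12.29
Laundry detergent £13.91: other taxable items → 3% → £0.42
Sleeping bag £57.57: athletic equipment → 7.5% → £4.32
Subtotal = £824.48; tax = £25.99; total due = £850.47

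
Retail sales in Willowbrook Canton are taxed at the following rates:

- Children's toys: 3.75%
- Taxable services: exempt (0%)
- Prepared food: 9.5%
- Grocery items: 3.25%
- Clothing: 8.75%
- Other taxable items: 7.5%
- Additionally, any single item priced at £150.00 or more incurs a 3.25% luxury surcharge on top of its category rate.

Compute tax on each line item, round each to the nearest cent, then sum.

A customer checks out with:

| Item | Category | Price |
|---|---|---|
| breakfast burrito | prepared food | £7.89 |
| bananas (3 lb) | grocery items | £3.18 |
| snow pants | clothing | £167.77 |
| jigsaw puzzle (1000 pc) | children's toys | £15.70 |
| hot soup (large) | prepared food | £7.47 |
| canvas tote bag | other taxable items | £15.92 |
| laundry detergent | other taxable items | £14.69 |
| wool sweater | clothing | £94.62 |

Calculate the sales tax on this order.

Breakfast burrito £7.89: prepared food → 9.5% → £0.75
Bananas (3 lb) £3.18: grocery items → 3.25% → £0.10
Snow pants £167.77: clothing → 8.75% + 3.25% surcharge = 12% → £20.13
Jigsaw puzzle (1000 pc) £15.70: children's toys → 3.75% → £0.59
Hot soup (large) £7.47: prepared food → 9.5% → £0.71
Canvas tote bag £15.92: other taxable items → 7.5% → £1.19
Laundry detergent £14.69: other taxable items → 7.5% → £1.10
Wool sweater £94.62: clothing → 8.75% → £8.28
Total tax = £0.75 + £0.10 + £20.13 + £0.59 + £0.71 + £1.19 + £1.10 + £8.28 = £32.85

£32.85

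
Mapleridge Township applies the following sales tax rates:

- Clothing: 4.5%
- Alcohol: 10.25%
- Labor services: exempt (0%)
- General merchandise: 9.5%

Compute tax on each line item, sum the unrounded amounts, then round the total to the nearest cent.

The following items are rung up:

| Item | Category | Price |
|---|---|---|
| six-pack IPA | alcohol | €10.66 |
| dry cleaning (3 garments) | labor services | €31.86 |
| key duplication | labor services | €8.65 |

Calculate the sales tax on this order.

€1.09

Six-pack IPA €10.66: alcohol → 10.25% → €1.09265
Dry cleaning (3 garments) €31.86: labor services → 0% → €0.00
Key duplication €8.65: labor services → 0% → €0.00
Unrounded tax sum = €1.09265 → €1.09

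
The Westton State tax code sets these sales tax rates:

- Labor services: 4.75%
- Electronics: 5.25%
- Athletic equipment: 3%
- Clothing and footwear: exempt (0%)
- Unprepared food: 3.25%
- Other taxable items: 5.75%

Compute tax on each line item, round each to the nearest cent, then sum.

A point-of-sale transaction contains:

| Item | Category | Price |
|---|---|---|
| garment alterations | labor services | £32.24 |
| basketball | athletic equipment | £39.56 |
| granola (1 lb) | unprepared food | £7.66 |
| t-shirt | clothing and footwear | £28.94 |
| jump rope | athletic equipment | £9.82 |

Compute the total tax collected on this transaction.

£3.26

Garment alterations £32.24: labor services → 4.75% → £1.53
Basketball £39.56: athletic equipment → 3% → £1.19
Granola (1 lb) £7.66: unprepared food → 3.25% → £0.25
T-shirt £28.94: clothing and footwear → 0% → £0.00
Jump rope £9.82: athletic equipment → 3% → £0.29
Total tax = £1.53 + £1.19 + £0.25 + £0.29 = £3.26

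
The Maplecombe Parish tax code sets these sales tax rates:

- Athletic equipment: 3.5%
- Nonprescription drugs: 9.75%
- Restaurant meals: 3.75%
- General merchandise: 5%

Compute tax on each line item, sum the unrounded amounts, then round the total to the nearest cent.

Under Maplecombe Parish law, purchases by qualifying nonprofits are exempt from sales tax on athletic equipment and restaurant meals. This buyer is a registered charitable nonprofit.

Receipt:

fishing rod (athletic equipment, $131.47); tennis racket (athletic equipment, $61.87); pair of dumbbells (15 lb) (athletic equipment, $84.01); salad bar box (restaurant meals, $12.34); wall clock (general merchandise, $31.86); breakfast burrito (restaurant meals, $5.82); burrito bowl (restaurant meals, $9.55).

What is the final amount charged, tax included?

$338.51

Fishing rod $131.47: athletic equipment, buyer-exempt → 0% → $0.00
Tennis racket $61.87: athletic equipment, buyer-exempt → 0% → $0.00
Pair of dumbbells (15 lb) $84.01: athletic equipment, buyer-exempt → 0% → $0.00
Salad bar box $12.34: restaurant meals, buyer-exempt → 0% → $0.00
Wall clock $31.86: general merchandise → 5% → $1.593
Breakfast burrito $5.82: restaurant meals, buyer-exempt → 0% → $0.00
Burrito bowl $9.55: restaurant meals, buyer-exempt → 0% → $0.00
Subtotal = $336.92; unrounded tax = $1.593 → $1.59; total due = $338.51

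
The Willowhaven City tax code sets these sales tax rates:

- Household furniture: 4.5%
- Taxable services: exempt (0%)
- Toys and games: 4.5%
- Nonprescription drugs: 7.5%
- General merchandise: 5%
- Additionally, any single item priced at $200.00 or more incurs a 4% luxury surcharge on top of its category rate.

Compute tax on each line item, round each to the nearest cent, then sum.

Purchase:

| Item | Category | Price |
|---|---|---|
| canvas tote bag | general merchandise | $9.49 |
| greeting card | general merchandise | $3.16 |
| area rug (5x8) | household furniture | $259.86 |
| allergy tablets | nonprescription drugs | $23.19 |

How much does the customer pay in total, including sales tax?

$320.16

Canvas tote bag $9.49: general merchandise → 5% → $0.47
Greeting card $3.16: general merchandise → 5% → $0.16
Area rug (5x8) $259.86: household furniture → 4.5% + 4% surcharge = 8.5% → $22.09
Allergy tablets $23.19: nonprescription drugs → 7.5% → $1.74
Subtotal = $295.70; tax = $24.46; total due = $320.16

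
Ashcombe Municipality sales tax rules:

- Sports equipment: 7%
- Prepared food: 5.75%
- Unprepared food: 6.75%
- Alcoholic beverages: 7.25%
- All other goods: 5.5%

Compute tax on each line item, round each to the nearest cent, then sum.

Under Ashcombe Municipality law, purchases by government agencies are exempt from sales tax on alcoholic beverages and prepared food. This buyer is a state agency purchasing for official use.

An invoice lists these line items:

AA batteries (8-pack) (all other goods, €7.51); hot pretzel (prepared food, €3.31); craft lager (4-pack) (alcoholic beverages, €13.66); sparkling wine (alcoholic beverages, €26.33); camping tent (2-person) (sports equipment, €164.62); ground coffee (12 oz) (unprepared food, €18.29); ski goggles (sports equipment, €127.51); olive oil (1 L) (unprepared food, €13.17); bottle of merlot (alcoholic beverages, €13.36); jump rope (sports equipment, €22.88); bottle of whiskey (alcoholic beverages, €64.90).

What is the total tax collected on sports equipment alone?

€22.05

Camping tent (2-person) €164.62: sports equipment → 7% → €11.52
Ski goggles €127.51: sports equipment → 7% → €8.93
Jump rope €22.88: sports equipment → 7% → €1.60
Tax on sports equipment = €11.52 + €8.93 + €1.60 = €22.05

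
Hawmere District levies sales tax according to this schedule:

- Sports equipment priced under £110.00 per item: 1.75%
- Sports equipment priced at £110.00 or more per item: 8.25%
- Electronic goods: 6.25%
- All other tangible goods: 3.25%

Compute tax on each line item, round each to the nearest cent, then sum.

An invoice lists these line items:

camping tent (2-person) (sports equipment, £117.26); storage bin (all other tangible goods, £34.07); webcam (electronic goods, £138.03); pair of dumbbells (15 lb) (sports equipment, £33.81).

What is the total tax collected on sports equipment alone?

Camping tent (2-person) £117.26: sports equipment, £110.00 or more → 8.25% → £9.67
Pair of dumbbells (15 lb) £33.81: sports equipment, under £110.00 → 1.75% → £0.59
Tax on sports equipment = £9.67 + £0.59 = £10.26

£10.26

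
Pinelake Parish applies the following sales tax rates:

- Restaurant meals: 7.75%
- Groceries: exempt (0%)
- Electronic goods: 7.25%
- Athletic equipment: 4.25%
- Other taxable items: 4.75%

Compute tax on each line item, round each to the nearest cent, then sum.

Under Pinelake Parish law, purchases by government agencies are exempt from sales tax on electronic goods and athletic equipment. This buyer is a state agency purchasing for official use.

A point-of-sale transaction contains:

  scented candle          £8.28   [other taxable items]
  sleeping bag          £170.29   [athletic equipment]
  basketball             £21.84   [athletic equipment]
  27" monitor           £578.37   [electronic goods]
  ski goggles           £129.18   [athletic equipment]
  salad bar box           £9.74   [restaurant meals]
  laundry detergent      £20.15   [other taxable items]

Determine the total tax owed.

Scented candle £8.28: other taxable items → 4.75% → £0.39
Sleeping bag £170.29: athletic equipment, buyer-exempt → 0% → £0.00
Basketball £21.84: athletic equipment, buyer-exempt → 0% → £0.00
27" monitor £578.37: electronic goods, buyer-exempt → 0% → £0.00
Ski goggles £129.18: athletic equipment, buyer-exempt → 0% → £0.00
Salad bar box £9.74: restaurant meals → 7.75% → £0.75
Laundry detergent £20.15: other taxable items → 4.75% → £0.96
Total tax = £0.39 + £0.75 + £0.96 = £2.10

£2.10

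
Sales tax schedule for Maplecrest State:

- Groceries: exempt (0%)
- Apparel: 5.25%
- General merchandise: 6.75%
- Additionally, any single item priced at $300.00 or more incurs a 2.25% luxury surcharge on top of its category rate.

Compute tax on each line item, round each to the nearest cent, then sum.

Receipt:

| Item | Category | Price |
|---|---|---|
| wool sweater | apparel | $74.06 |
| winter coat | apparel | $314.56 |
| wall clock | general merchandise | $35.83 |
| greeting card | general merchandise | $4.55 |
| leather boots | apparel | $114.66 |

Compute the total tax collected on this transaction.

Wool sweater $74.06: apparel → 5.25% → $3.89
Winter coat $314.56: apparel → 5.25% + 2.25% surcharge = 7.5% → $23.59
Wall clock $35.83: general merchandise → 6.75% → $2.42
Greeting card $4.55: general merchandise → 6.75% → $0.31
Leather boots $114.66: apparel → 5.25% → $6.02
Total tax = $3.89 + $23.59 + $2.42 + $0.31 + $6.02 = $36.23

$36.23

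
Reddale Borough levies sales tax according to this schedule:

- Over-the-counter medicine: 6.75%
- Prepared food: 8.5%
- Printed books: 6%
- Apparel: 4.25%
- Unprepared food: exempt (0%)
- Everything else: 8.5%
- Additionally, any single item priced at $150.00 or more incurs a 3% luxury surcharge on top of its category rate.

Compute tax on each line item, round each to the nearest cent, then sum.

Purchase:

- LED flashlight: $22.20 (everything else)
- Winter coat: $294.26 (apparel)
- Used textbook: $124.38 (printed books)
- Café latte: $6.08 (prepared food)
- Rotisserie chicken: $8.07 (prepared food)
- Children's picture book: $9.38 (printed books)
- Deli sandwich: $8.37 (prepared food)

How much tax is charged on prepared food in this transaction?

$1.92

Café latte $6.08: prepared food → 8.5% → $0.52
Rotisserie chicken $8.07: prepared food → 8.5% → $0.69
Deli sandwich $8.37: prepared food → 8.5% → $0.71
Tax on prepared food = $0.52 + $0.69 + $0.71 = $1.92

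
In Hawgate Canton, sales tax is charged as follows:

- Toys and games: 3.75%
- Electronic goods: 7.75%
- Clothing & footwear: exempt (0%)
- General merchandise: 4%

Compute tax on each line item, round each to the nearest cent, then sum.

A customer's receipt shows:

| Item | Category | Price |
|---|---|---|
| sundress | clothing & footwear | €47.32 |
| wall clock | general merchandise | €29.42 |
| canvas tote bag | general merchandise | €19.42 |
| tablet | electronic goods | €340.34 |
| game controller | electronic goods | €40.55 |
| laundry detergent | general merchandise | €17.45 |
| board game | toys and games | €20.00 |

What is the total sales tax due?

Sundress €47.32: clothing & footwear → 0% → €0.00
Wall clock €29.42: general merchandise → 4% → €1.18
Canvas tote bag €19.42: general merchandise → 4% → €0.78
Tablet €340.34: electronic goods → 7.75% → €26.38
Game controller €40.55: electronic goods → 7.75% → €3.14
Laundry detergent €17.45: general merchandise → 4% → €0.70
Board game €20.00: toys and games → 3.75% → €0.75
Total tax = €1.18 + €0.78 + €26.38 + €3.14 + €0.70 + €0.75 = €32.93

€32.93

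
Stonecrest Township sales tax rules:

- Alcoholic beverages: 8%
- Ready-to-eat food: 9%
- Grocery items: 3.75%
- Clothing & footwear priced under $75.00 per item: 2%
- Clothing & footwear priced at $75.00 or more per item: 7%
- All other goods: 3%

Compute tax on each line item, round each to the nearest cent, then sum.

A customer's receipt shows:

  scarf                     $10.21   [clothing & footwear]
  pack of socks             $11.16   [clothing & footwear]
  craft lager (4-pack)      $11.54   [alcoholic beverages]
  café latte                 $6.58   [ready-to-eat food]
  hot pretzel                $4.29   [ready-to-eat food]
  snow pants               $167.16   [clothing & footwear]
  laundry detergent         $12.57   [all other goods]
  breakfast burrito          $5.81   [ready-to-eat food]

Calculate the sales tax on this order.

Scarf $10.21: clothing & footwear, under $75.00 → 2% → $0.20
Pack of socks $11.16: clothing & footwear, under $75.00 → 2% → $0.22
Craft lager (4-pack) $11.54: alcoholic beverages → 8% → $0.92
Café latte $6.58: ready-to-eat food → 9% → $0.59
Hot pretzel $4.29: ready-to-eat food → 9% → $0.39
Snow pants $167.16: clothing & footwear, $75.00 or more → 7% → $11.70
Laundry detergent $12.57: all other goods → 3% → $0.38
Breakfast burrito $5.81: ready-to-eat food → 9% → $0.52
Total tax = $0.20 + $0.22 + $0.92 + $0.59 + $0.39 + $11.70 + $0.38 + $0.52 = $14.92

$14.92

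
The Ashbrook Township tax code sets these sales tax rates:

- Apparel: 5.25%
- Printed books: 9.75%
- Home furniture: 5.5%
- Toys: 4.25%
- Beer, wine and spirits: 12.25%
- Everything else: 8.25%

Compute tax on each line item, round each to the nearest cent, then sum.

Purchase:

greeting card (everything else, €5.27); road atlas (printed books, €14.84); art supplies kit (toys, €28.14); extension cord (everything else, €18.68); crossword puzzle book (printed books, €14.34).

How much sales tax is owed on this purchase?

€6.02

Greeting card €5.27: everything else → 8.25% → €0.43
Road atlas €14.84: printed books → 9.75% → €1.45
Art supplies kit €28.14: toys → 4.25% → €1.20
Extension cord €18.68: everything else → 8.25% → €1.54
Crossword puzzle book €14.34: printed books → 9.75% → €1.40
Total tax = €0.43 + €1.45 + €1.20 + €1.54 + €1.40 = €6.02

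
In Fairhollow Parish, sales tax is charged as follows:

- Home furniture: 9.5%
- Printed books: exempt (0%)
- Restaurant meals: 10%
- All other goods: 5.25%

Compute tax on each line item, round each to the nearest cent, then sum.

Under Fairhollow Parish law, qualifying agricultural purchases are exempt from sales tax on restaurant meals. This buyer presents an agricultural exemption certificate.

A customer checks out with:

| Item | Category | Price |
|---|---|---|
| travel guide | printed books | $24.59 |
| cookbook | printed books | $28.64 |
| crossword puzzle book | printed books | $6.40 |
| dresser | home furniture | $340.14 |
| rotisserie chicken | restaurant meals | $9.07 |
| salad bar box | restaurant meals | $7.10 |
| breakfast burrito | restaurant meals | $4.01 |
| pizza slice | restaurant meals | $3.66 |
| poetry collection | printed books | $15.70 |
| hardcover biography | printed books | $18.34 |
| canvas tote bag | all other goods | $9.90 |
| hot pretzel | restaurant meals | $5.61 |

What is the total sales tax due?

Travel guide $24.59: printed books → 0% → $0.00
Cookbook $28.64: printed books → 0% → $0.00
Crossword puzzle book $6.40: printed books → 0% → $0.00
Dresser $340.14: home furniture → 9.5% → $32.31
Rotisserie chicken $9.07: restaurant meals, buyer-exempt → 0% → $0.00
Salad bar box $7.10: restaurant meals, buyer-exempt → 0% → $0.00
Breakfast burrito $4.01: restaurant meals, buyer-exempt → 0% → $0.00
Pizza slice $3.66: restaurant meals, buyer-exempt → 0% → $0.00
Poetry collection $15.70: printed books → 0% → $0.00
Hardcover biography $18.34: printed books → 0% → $0.00
Canvas tote bag $9.90: all other goods → 5.25% → $0.52
Hot pretzel $5.61: restaurant meals, buyer-exempt → 0% → $0.00
Total tax = $32.31 + $0.52 = $32.83

$32.83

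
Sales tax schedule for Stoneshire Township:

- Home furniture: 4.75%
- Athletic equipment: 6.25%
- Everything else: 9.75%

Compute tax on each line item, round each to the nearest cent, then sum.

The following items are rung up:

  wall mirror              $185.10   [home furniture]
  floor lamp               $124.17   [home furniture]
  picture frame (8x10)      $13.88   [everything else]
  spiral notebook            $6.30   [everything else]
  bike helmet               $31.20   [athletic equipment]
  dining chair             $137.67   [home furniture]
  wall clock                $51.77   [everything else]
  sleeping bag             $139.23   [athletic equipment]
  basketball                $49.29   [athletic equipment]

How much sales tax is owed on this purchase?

Wall mirror $185.10: home furniture → 4.75% → $8.79
Floor lamp $124.17: home furniture → 4.75% → $5.90
Picture frame (8x10) $13.88: everything else → 9.75% → $1.35
Spiral notebook $6.30: everything else → 9.75% → $0.61
Bike helmet $31.20: athletic equipment → 6.25% → $1.95
Dining chair $137.67: home furniture → 4.75% → $6.54
Wall clock $51.77: everything else → 9.75% → $5.05
Sleeping bag $139.23: athletic equipment → 6.25% → $8.70
Basketball $49.29: athletic equipment → 6.25% → $3.08
Total tax = $8.79 + $5.90 + $1.35 + $0.61 + $1.95 + $6.54 + $5.05 + $8.70 + $3.08 = $41.97

$41.97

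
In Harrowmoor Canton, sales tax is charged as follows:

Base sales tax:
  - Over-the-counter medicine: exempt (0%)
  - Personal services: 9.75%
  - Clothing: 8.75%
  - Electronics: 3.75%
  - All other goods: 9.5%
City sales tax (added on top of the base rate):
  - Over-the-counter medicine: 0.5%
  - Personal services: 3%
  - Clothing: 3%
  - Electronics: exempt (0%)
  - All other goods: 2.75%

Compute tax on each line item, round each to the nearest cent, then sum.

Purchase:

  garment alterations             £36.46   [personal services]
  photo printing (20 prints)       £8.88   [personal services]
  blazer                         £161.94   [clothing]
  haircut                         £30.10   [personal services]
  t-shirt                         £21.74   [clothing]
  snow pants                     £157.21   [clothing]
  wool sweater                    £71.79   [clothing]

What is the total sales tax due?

Garment alterations £36.46: personal services → 9.75% + 3% city = 12.75% → £4.65
Photo printing (20 prints) £8.88: personal services → 9.75% + 3% city = 12.75% → £1.13
Blazer £161.94: clothing → 8.75% + 3% city = 11.75% → £19.03
Haircut £30.10: personal services → 9.75% + 3% city = 12.75% → £3.84
T-shirt £21.74: clothing → 8.75% + 3% city = 11.75% → £2.55
Snow pants £157.21: clothing → 8.75% + 3% city = 11.75% → £18.47
Wool sweater £71.79: clothing → 8.75% + 3% city = 11.75% → £8.44
Total tax = £4.65 + £1.13 + £19.03 + £3.84 + £2.55 + £18.47 + £8.44 = £58.11

£58.11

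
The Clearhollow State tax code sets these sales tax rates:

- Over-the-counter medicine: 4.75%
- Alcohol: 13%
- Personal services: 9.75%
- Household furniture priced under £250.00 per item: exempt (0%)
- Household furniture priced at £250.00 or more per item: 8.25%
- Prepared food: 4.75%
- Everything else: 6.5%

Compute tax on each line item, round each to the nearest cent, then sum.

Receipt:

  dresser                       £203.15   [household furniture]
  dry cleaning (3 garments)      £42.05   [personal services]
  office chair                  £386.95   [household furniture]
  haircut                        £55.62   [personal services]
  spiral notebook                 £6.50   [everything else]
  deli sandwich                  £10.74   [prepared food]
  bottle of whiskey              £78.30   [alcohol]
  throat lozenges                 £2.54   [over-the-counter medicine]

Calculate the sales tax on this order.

£52.67

Dresser £203.15: household furniture, under £250.00 → 0% → £0.00
Dry cleaning (3 garments) £42.05: personal services → 9.75% → £4.10
Office chair £386.95: household furniture, £250.00 or more → 8.25% → £31.92
Haircut £55.62: personal services → 9.75% → £5.42
Spiral notebook £6.50: everything else → 6.5% → £0.42
Deli sandwich £10.74: prepared food → 4.75% → £0.51
Bottle of whiskey £78.30: alcohol → 13% → £10.18
Throat lozenges £2.54: over-the-counter medicine → 4.75% → £0.12
Total tax = £4.10 + £31.92 + £5.42 + £0.42 + £0.51 + £10.18 + £0.12 = £52.67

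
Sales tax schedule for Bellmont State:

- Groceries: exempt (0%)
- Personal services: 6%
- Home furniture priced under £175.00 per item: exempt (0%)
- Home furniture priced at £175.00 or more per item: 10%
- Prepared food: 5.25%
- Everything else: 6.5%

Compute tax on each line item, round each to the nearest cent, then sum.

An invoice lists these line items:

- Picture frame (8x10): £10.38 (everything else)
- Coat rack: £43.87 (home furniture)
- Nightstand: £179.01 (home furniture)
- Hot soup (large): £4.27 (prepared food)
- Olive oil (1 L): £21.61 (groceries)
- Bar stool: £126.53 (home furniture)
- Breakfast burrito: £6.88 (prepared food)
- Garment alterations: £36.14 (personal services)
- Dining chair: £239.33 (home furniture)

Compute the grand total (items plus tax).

£713.27

Picture frame (8x10) £10.38: everything else → 6.5% → £0.67
Coat rack £43.87: home furniture, under £175.00 → 0% → £0.00
Nightstand £179.01: home furniture, £175.00 or more → 10% → £17.90
Hot soup (large) £4.27: prepared food → 5.25% → £0.22
Olive oil (1 L) £21.61: groceries → 0% → £0.00
Bar stool £126.53: home furniture, under £175.00 → 0% → £0.00
Breakfast burrito £6.88: prepared food → 5.25% → £0.36
Garment alterations £36.14: personal services → 6% → £2.17
Dining chair £239.33: home furniture, £175.00 or more → 10% → £23.93
Subtotal = £668.02; tax = £45.25; total due = £713.27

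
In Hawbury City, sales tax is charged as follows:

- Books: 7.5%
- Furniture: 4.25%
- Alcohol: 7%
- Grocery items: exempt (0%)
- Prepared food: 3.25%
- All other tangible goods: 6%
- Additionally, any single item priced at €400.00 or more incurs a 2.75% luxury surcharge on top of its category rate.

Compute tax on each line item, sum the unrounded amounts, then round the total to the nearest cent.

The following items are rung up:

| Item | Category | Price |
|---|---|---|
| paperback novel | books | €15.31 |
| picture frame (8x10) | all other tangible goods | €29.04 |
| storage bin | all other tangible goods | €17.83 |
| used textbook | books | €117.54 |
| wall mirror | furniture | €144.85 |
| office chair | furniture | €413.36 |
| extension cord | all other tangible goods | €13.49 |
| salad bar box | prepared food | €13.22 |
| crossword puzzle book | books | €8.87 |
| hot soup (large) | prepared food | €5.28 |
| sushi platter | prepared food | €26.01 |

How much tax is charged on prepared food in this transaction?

€1.45

Salad bar box €13.22: prepared food → 3.25% → €0.42965
Hot soup (large) €5.28: prepared food → 3.25% → €0.1716
Sushi platter €26.01: prepared food → 3.25% → €0.845325
Tax on prepared food: unrounded sum = €1.446575 → €1.45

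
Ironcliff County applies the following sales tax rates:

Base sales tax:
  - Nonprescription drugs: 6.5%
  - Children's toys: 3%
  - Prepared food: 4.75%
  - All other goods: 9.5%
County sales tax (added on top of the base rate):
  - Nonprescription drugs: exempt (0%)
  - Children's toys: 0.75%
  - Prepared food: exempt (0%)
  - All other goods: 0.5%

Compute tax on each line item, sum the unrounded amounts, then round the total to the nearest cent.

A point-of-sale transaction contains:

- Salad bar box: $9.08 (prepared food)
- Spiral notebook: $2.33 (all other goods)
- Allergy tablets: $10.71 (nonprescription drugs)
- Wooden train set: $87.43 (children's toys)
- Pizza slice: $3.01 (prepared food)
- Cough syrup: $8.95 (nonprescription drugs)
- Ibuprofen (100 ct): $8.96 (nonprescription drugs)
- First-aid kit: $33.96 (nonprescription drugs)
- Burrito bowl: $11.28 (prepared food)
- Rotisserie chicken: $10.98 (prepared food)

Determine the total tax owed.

Salad bar box $9.08: prepared food → 4.75% + 0% county = 4.75% → $0.4313
Spiral notebook $2.33: all other goods → 9.5% + 0.5% county = 10% → $0.233
Allergy tablets $10.71: nonprescription drugs → 6.5% + 0% county = 6.5% → $0.69615
Wooden train set $87.43: children's toys → 3% + 0.75% county = 3.75% → $3.278625
Pizza slice $3.01: prepared food → 4.75% + 0% county = 4.75% → $0.142975
Cough syrup $8.95: nonprescription drugs → 6.5% + 0% county = 6.5% → $0.58175
Ibuprofen (100 ct) $8.96: nonprescription drugs → 6.5% + 0% county = 6.5% → $0.5824
First-aid kit $33.96: nonprescription drugs → 6.5% + 0% county = 6.5% → $2.2074
Burrito bowl $11.28: prepared food → 4.75% + 0% county = 4.75% → $0.5358
Rotisserie chicken $10.98: prepared food → 4.75% + 0% county = 4.75% → $0.52155
Unrounded tax sum = $9.21095 → $9.21

$9.21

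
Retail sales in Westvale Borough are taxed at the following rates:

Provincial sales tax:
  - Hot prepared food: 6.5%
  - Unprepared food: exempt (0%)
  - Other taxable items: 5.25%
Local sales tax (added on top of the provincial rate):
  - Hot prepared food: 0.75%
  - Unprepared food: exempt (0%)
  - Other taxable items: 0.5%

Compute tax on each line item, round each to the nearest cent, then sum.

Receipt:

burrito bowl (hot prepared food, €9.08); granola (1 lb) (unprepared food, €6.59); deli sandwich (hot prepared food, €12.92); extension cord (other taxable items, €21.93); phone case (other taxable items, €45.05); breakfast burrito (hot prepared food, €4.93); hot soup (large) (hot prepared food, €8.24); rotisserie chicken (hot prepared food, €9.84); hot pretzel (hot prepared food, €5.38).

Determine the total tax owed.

Burrito bowl €9.08: hot prepared food → 6.5% + 0.75% local = 7.25% → €0.66
Granola (1 lb) €6.59: unprepared food → 0% + 0% local = 0% → €0.00
Deli sandwich €12.92: hot prepared food → 6.5% + 0.75% local = 7.25% → €0.94
Extension cord €21.93: other taxable items → 5.25% + 0.5% local = 5.75% → €1.26
Phone case €45.05: other taxable items → 5.25% + 0.5% local = 5.75% → €2.59
Breakfast burrito €4.93: hot prepared food → 6.5% + 0.75% local = 7.25% → €0.36
Hot soup (large) €8.24: hot prepared food → 6.5% + 0.75% local = 7.25% → €0.60
Rotisserie chicken €9.84: hot prepared food → 6.5% + 0.75% local = 7.25% → €0.71
Hot pretzel €5.38: hot prepared food → 6.5% + 0.75% local = 7.25% → €0.39
Total tax = €0.66 + €0.94 + €1.26 + €2.59 + €0.36 + €0.60 + €0.71 + €0.39 = €7.51

€7.51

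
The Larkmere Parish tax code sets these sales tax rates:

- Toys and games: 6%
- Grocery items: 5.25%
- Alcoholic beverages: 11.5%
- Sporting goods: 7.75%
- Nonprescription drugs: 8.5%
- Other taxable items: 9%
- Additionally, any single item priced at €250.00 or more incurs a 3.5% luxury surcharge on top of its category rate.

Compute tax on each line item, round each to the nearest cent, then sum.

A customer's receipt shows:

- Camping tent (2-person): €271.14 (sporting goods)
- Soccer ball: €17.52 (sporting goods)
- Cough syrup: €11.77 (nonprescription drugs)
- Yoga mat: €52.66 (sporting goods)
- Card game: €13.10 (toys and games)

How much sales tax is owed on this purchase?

Camping tent (2-person) €271.14: sporting goods → 7.75% + 3.5% surcharge = 11.25% → €30.50
Soccer ball €17.52: sporting goods → 7.75% → €1.36
Cough syrup €11.77: nonprescription drugs → 8.5% → €1.00
Yoga mat €52.66: sporting goods → 7.75% → €4.08
Card game €13.10: toys and games → 6% → €0.79
Total tax = €30.50 + €1.36 + €1.00 + €4.08 + €0.79 = €37.73

€37.73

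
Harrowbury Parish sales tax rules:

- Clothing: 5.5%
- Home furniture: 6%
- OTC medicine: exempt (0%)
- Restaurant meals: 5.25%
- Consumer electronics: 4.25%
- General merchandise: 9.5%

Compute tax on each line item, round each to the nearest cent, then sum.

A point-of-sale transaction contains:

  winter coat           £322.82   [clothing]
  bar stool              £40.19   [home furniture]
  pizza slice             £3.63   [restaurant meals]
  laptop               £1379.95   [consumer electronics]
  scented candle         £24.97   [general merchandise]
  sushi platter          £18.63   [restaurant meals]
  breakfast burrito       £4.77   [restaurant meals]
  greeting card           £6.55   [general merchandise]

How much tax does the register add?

£83.23

Winter coat £322.82: clothing → 5.5% → £17.76
Bar stool £40.19: home furniture → 6% → £2.41
Pizza slice £3.63: restaurant meals → 5.25% → £0.19
Laptop £1379.95: consumer electronics → 4.25% → £58.65
Scented candle £24.97: general merchandise → 9.5% → £2.37
Sushi platter £18.63: restaurant meals → 5.25% → £0.98
Breakfast burrito £4.77: restaurant meals → 5.25% → £0.25
Greeting card £6.55: general merchandise → 9.5% → £0.62
Total tax = £17.76 + £2.41 + £0.19 + £58.65 + £2.37 + £0.98 + £0.25 + £0.62 = £83.23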